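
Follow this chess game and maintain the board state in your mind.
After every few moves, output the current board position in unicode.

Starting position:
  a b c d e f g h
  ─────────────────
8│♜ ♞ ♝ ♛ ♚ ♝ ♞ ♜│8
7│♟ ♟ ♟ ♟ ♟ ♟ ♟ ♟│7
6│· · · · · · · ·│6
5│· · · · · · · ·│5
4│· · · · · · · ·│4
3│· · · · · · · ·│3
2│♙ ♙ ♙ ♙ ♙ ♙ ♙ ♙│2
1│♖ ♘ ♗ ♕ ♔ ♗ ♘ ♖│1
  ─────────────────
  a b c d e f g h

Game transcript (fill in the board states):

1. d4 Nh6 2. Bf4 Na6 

  a b c d e f g h
  ─────────────────
8│♜ · ♝ ♛ ♚ ♝ · ♜│8
7│♟ ♟ ♟ ♟ ♟ ♟ ♟ ♟│7
6│♞ · · · · · · ♞│6
5│· · · · · · · ·│5
4│· · · ♙ · ♗ · ·│4
3│· · · · · · · ·│3
2│♙ ♙ ♙ · ♙ ♙ ♙ ♙│2
1│♖ ♘ · ♕ ♔ ♗ ♘ ♖│1
  ─────────────────
  a b c d e f g h

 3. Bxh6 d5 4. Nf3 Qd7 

  a b c d e f g h
  ─────────────────
8│♜ · ♝ · ♚ ♝ · ♜│8
7│♟ ♟ ♟ ♛ ♟ ♟ ♟ ♟│7
6│♞ · · · · · · ♗│6
5│· · · ♟ · · · ·│5
4│· · · ♙ · · · ·│4
3│· · · · · ♘ · ·│3
2│♙ ♙ ♙ · ♙ ♙ ♙ ♙│2
1│♖ ♘ · ♕ ♔ ♗ · ♖│1
  ─────────────────
  a b c d e f g h

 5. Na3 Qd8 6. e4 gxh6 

  a b c d e f g h
  ─────────────────
8│♜ · ♝ ♛ ♚ ♝ · ♜│8
7│♟ ♟ ♟ · ♟ ♟ · ♟│7
6│♞ · · · · · · ♟│6
5│· · · ♟ · · · ·│5
4│· · · ♙ ♙ · · ·│4
3│♘ · · · · ♘ · ·│3
2│♙ ♙ ♙ · · ♙ ♙ ♙│2
1│♖ · · ♕ ♔ ♗ · ♖│1
  ─────────────────
  a b c d e f g h

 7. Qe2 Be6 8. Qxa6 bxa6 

  a b c d e f g h
  ─────────────────
8│♜ · · ♛ ♚ ♝ · ♜│8
7│♟ · ♟ · ♟ ♟ · ♟│7
6│♟ · · · ♝ · · ♟│6
5│· · · ♟ · · · ·│5
4│· · · ♙ ♙ · · ·│4
3│♘ · · · · ♘ · ·│3
2│♙ ♙ ♙ · · ♙ ♙ ♙│2
1│♖ · · · ♔ ♗ · ♖│1
  ─────────────────
  a b c d e f g h

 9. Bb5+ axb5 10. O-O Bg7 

  a b c d e f g h
  ─────────────────
8│♜ · · ♛ ♚ · · ♜│8
7│♟ · ♟ · ♟ ♟ ♝ ♟│7
6│· · · · ♝ · · ♟│6
5│· ♟ · ♟ · · · ·│5
4│· · · ♙ ♙ · · ·│4
3│♘ · · · · ♘ · ·│3
2│♙ ♙ ♙ · · ♙ ♙ ♙│2
1│♖ · · · · ♖ ♔ ·│1
  ─────────────────
  a b c d e f g h



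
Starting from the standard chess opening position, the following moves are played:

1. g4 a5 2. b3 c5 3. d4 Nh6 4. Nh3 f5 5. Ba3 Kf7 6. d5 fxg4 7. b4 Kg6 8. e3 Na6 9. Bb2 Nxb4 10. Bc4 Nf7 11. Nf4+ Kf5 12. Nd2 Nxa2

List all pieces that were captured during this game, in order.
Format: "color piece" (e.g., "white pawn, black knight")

Tracking captures:
  fxg4: captured white pawn
  Nxb4: captured white pawn
  Nxa2: captured white pawn

white pawn, white pawn, white pawn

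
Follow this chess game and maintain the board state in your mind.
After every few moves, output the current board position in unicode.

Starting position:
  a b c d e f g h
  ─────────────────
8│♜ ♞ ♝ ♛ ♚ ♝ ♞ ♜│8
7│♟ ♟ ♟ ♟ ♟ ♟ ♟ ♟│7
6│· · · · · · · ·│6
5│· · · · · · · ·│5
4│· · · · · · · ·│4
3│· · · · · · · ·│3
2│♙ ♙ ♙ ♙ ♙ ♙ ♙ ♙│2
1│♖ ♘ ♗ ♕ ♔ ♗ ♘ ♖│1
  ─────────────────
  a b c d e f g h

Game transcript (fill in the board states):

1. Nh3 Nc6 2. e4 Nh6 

  a b c d e f g h
  ─────────────────
8│♜ · ♝ ♛ ♚ ♝ · ♜│8
7│♟ ♟ ♟ ♟ ♟ ♟ ♟ ♟│7
6│· · ♞ · · · · ♞│6
5│· · · · · · · ·│5
4│· · · · ♙ · · ·│4
3│· · · · · · · ♘│3
2│♙ ♙ ♙ ♙ · ♙ ♙ ♙│2
1│♖ ♘ ♗ ♕ ♔ ♗ · ♖│1
  ─────────────────
  a b c d e f g h

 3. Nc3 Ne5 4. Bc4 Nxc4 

  a b c d e f g h
  ─────────────────
8│♜ · ♝ ♛ ♚ ♝ · ♜│8
7│♟ ♟ ♟ ♟ ♟ ♟ ♟ ♟│7
6│· · · · · · · ♞│6
5│· · · · · · · ·│5
4│· · ♞ · ♙ · · ·│4
3│· · ♘ · · · · ♘│3
2│♙ ♙ ♙ ♙ · ♙ ♙ ♙│2
1│♖ · ♗ ♕ ♔ · · ♖│1
  ─────────────────
  a b c d e f g h

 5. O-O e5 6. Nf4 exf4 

  a b c d e f g h
  ─────────────────
8│♜ · ♝ ♛ ♚ ♝ · ♜│8
7│♟ ♟ ♟ ♟ · ♟ ♟ ♟│7
6│· · · · · · · ♞│6
5│· · · · · · · ·│5
4│· · ♞ · ♙ ♟ · ·│4
3│· · ♘ · · · · ·│3
2│♙ ♙ ♙ ♙ · ♙ ♙ ♙│2
1│♖ · ♗ ♕ · ♖ ♔ ·│1
  ─────────────────
  a b c d e f g h

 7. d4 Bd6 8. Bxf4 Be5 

  a b c d e f g h
  ─────────────────
8│♜ · ♝ ♛ ♚ · · ♜│8
7│♟ ♟ ♟ ♟ · ♟ ♟ ♟│7
6│· · · · · · · ♞│6
5│· · · · ♝ · · ·│5
4│· · ♞ ♙ ♙ ♗ · ·│4
3│· · ♘ · · · · ·│3
2│♙ ♙ ♙ · · ♙ ♙ ♙│2
1│♖ · · ♕ · ♖ ♔ ·│1
  ─────────────────
  a b c d e f g h

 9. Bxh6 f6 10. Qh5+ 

  a b c d e f g h
  ─────────────────
8│♜ · ♝ ♛ ♚ · · ♜│8
7│♟ ♟ ♟ ♟ · · ♟ ♟│7
6│· · · · · ♟ · ♗│6
5│· · · · ♝ · · ♕│5
4│· · ♞ ♙ ♙ · · ·│4
3│· · ♘ · · · · ·│3
2│♙ ♙ ♙ · · ♙ ♙ ♙│2
1│♖ · · · · ♖ ♔ ·│1
  ─────────────────
  a b c d e f g h


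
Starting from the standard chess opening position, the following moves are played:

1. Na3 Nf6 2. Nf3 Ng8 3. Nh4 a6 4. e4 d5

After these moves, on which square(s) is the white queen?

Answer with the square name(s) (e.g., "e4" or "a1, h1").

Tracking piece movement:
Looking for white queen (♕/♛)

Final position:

  a b c d e f g h
  ─────────────────
8│♜ ♞ ♝ ♛ ♚ ♝ ♞ ♜│8
7│· ♟ ♟ · ♟ ♟ ♟ ♟│7
6│♟ · · · · · · ·│6
5│· · · ♟ · · · ·│5
4│· · · · ♙ · · ♘│4
3│♘ · · · · · · ·│3
2│♙ ♙ ♙ ♙ · ♙ ♙ ♙│2
1│♖ · ♗ ♕ ♔ ♗ · ♖│1
  ─────────────────
  a b c d e f g h


d1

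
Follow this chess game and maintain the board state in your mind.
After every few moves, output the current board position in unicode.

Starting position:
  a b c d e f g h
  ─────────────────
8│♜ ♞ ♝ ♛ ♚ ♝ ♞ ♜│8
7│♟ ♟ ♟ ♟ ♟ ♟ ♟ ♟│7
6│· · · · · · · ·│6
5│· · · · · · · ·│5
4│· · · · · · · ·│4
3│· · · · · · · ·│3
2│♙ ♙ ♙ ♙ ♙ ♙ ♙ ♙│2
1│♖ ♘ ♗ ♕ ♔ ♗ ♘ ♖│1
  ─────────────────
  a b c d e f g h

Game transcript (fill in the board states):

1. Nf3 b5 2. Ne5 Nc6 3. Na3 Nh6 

  a b c d e f g h
  ─────────────────
8│♜ · ♝ ♛ ♚ ♝ · ♜│8
7│♟ · ♟ ♟ ♟ ♟ ♟ ♟│7
6│· · ♞ · · · · ♞│6
5│· ♟ · · ♘ · · ·│5
4│· · · · · · · ·│4
3│♘ · · · · · · ·│3
2│♙ ♙ ♙ ♙ ♙ ♙ ♙ ♙│2
1│♖ · ♗ ♕ ♔ ♗ · ♖│1
  ─────────────────
  a b c d e f g h

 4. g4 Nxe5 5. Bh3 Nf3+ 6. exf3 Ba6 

  a b c d e f g h
  ─────────────────
8│♜ · · ♛ ♚ ♝ · ♜│8
7│♟ · ♟ ♟ ♟ ♟ ♟ ♟│7
6│♝ · · · · · · ♞│6
5│· ♟ · · · · · ·│5
4│· · · · · · ♙ ·│4
3│♘ · · · · ♙ · ♗│3
2│♙ ♙ ♙ ♙ · ♙ · ♙│2
1│♖ · ♗ ♕ ♔ · · ♖│1
  ─────────────────
  a b c d e f g h

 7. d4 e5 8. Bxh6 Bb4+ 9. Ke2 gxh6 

  a b c d e f g h
  ─────────────────
8│♜ · · ♛ ♚ · · ♜│8
7│♟ · ♟ ♟ · ♟ · ♟│7
6│♝ · · · · · · ♟│6
5│· ♟ · · ♟ · · ·│5
4│· ♝ · ♙ · · ♙ ·│4
3│♘ · · · · ♙ · ♗│3
2│♙ ♙ ♙ · ♔ ♙ · ♙│2
1│♖ · · ♕ · · · ♖│1
  ─────────────────
  a b c d e f g h

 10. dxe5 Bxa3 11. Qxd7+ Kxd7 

  a b c d e f g h
  ─────────────────
8│♜ · · ♛ · · · ♜│8
7│♟ · ♟ ♚ · ♟ · ♟│7
6│♝ · · · · · · ♟│6
5│· ♟ · · ♙ · · ·│5
4│· · · · · · ♙ ·│4
3│♝ · · · · ♙ · ♗│3
2│♙ ♙ ♙ · ♔ ♙ · ♙│2
1│♖ · · · · · · ♖│1
  ─────────────────
  a b c d e f g h


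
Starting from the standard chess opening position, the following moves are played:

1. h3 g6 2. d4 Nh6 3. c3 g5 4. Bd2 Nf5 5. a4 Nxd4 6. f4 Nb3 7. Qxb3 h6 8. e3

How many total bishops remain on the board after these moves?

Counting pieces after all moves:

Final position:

  a b c d e f g h
  ─────────────────
8│♜ ♞ ♝ ♛ ♚ ♝ · ♜│8
7│♟ ♟ ♟ ♟ ♟ ♟ · ·│7
6│· · · · · · · ♟│6
5│· · · · · · ♟ ·│5
4│♙ · · · · ♙ · ·│4
3│· ♕ ♙ · ♙ · · ♙│3
2│· ♙ · ♗ · · ♙ ·│2
1│♖ ♘ · · ♔ ♗ ♘ ♖│1
  ─────────────────
  a b c d e f g h


4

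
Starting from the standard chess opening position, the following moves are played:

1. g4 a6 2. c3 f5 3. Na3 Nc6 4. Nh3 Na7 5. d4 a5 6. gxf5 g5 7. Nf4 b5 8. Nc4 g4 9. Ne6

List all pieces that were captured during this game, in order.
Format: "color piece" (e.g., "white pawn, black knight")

Tracking captures:
  gxf5: captured black pawn

black pawn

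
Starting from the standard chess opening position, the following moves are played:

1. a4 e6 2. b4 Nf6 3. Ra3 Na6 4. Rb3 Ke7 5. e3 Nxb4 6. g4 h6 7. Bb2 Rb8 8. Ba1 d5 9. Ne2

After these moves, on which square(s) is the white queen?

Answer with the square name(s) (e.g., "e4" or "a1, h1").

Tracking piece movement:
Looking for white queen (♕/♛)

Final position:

  a b c d e f g h
  ─────────────────
8│· ♜ ♝ ♛ · ♝ · ♜│8
7│♟ ♟ ♟ · ♚ ♟ ♟ ·│7
6│· · · · ♟ ♞ · ♟│6
5│· · · ♟ · · · ·│5
4│♙ ♞ · · · · ♙ ·│4
3│· ♖ · · ♙ · · ·│3
2│· · ♙ ♙ ♘ ♙ · ♙│2
1│♗ ♘ · ♕ ♔ ♗ · ♖│1
  ─────────────────
  a b c d e f g h


d1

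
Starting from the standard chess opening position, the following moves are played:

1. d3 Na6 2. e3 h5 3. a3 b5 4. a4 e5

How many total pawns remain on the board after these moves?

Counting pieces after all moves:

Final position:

  a b c d e f g h
  ─────────────────
8│♜ · ♝ ♛ ♚ ♝ ♞ ♜│8
7│♟ · ♟ ♟ · ♟ ♟ ·│7
6│♞ · · · · · · ·│6
5│· ♟ · · ♟ · · ♟│5
4│♙ · · · · · · ·│4
3│· · · ♙ ♙ · · ·│3
2│· ♙ ♙ · · ♙ ♙ ♙│2
1│♖ ♘ ♗ ♕ ♔ ♗ ♘ ♖│1
  ─────────────────
  a b c d e f g h


16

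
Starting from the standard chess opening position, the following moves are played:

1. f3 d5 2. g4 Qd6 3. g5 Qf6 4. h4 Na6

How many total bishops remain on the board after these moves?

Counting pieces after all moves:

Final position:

  a b c d e f g h
  ─────────────────
8│♜ · ♝ · ♚ ♝ ♞ ♜│8
7│♟ ♟ ♟ · ♟ ♟ ♟ ♟│7
6│♞ · · · · ♛ · ·│6
5│· · · ♟ · · ♙ ·│5
4│· · · · · · · ♙│4
3│· · · · · ♙ · ·│3
2│♙ ♙ ♙ ♙ ♙ · · ·│2
1│♖ ♘ ♗ ♕ ♔ ♗ ♘ ♖│1
  ─────────────────
  a b c d e f g h


4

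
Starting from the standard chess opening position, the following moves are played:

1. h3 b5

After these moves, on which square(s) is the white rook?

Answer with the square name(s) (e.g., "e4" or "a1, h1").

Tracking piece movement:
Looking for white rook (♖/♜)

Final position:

  a b c d e f g h
  ─────────────────
8│♜ ♞ ♝ ♛ ♚ ♝ ♞ ♜│8
7│♟ · ♟ ♟ ♟ ♟ ♟ ♟│7
6│· · · · · · · ·│6
5│· ♟ · · · · · ·│5
4│· · · · · · · ·│4
3│· · · · · · · ♙│3
2│♙ ♙ ♙ ♙ ♙ ♙ ♙ ·│2
1│♖ ♘ ♗ ♕ ♔ ♗ ♘ ♖│1
  ─────────────────
  a b c d e f g h


a1, h1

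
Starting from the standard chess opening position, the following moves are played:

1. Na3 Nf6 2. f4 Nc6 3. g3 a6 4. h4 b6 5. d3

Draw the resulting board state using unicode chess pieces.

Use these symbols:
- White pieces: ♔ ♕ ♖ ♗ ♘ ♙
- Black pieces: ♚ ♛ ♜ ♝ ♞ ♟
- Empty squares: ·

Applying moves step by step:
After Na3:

♜ ♞ ♝ ♛ ♚ ♝ ♞ ♜
♟ ♟ ♟ ♟ ♟ ♟ ♟ ♟
· · · · · · · ·
· · · · · · · ·
· · · · · · · ·
♘ · · · · · · ·
♙ ♙ ♙ ♙ ♙ ♙ ♙ ♙
♖ · ♗ ♕ ♔ ♗ ♘ ♖


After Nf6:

♜ ♞ ♝ ♛ ♚ ♝ · ♜
♟ ♟ ♟ ♟ ♟ ♟ ♟ ♟
· · · · · ♞ · ·
· · · · · · · ·
· · · · · · · ·
♘ · · · · · · ·
♙ ♙ ♙ ♙ ♙ ♙ ♙ ♙
♖ · ♗ ♕ ♔ ♗ ♘ ♖


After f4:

♜ ♞ ♝ ♛ ♚ ♝ · ♜
♟ ♟ ♟ ♟ ♟ ♟ ♟ ♟
· · · · · ♞ · ·
· · · · · · · ·
· · · · · ♙ · ·
♘ · · · · · · ·
♙ ♙ ♙ ♙ ♙ · ♙ ♙
♖ · ♗ ♕ ♔ ♗ ♘ ♖


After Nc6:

♜ · ♝ ♛ ♚ ♝ · ♜
♟ ♟ ♟ ♟ ♟ ♟ ♟ ♟
· · ♞ · · ♞ · ·
· · · · · · · ·
· · · · · ♙ · ·
♘ · · · · · · ·
♙ ♙ ♙ ♙ ♙ · ♙ ♙
♖ · ♗ ♕ ♔ ♗ ♘ ♖


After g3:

♜ · ♝ ♛ ♚ ♝ · ♜
♟ ♟ ♟ ♟ ♟ ♟ ♟ ♟
· · ♞ · · ♞ · ·
· · · · · · · ·
· · · · · ♙ · ·
♘ · · · · · ♙ ·
♙ ♙ ♙ ♙ ♙ · · ♙
♖ · ♗ ♕ ♔ ♗ ♘ ♖


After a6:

♜ · ♝ ♛ ♚ ♝ · ♜
· ♟ ♟ ♟ ♟ ♟ ♟ ♟
♟ · ♞ · · ♞ · ·
· · · · · · · ·
· · · · · ♙ · ·
♘ · · · · · ♙ ·
♙ ♙ ♙ ♙ ♙ · · ♙
♖ · ♗ ♕ ♔ ♗ ♘ ♖


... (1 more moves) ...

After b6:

♜ · ♝ ♛ ♚ ♝ · ♜
· · ♟ ♟ ♟ ♟ ♟ ♟
♟ ♟ ♞ · · ♞ · ·
· · · · · · · ·
· · · · · ♙ · ♙
♘ · · · · · ♙ ·
♙ ♙ ♙ ♙ ♙ · · ·
♖ · ♗ ♕ ♔ ♗ ♘ ♖


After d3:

♜ · ♝ ♛ ♚ ♝ · ♜
· · ♟ ♟ ♟ ♟ ♟ ♟
♟ ♟ ♞ · · ♞ · ·
· · · · · · · ·
· · · · · ♙ · ♙
♘ · · ♙ · · ♙ ·
♙ ♙ ♙ · ♙ · · ·
♖ · ♗ ♕ ♔ ♗ ♘ ♖



  a b c d e f g h
  ─────────────────
8│♜ · ♝ ♛ ♚ ♝ · ♜│8
7│· · ♟ ♟ ♟ ♟ ♟ ♟│7
6│♟ ♟ ♞ · · ♞ · ·│6
5│· · · · · · · ·│5
4│· · · · · ♙ · ♙│4
3│♘ · · ♙ · · ♙ ·│3
2│♙ ♙ ♙ · ♙ · · ·│2
1│♖ · ♗ ♕ ♔ ♗ ♘ ♖│1
  ─────────────────
  a b c d e f g h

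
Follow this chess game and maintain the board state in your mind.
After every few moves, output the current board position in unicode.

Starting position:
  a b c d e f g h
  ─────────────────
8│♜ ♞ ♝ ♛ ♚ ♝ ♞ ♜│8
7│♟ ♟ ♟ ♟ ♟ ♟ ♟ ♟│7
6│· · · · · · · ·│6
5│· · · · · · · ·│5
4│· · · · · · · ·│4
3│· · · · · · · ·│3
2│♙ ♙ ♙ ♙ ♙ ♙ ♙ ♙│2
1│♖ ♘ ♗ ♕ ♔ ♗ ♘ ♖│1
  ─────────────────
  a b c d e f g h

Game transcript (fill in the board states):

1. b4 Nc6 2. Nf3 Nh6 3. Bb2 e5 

  a b c d e f g h
  ─────────────────
8│♜ · ♝ ♛ ♚ ♝ · ♜│8
7│♟ ♟ ♟ ♟ · ♟ ♟ ♟│7
6│· · ♞ · · · · ♞│6
5│· · · · ♟ · · ·│5
4│· ♙ · · · · · ·│4
3│· · · · · ♘ · ·│3
2│♙ ♗ ♙ ♙ ♙ ♙ ♙ ♙│2
1│♖ ♘ · ♕ ♔ ♗ · ♖│1
  ─────────────────
  a b c d e f g h

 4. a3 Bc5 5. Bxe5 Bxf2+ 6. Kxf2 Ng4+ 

  a b c d e f g h
  ─────────────────
8│♜ · ♝ ♛ ♚ · · ♜│8
7│♟ ♟ ♟ ♟ · ♟ ♟ ♟│7
6│· · ♞ · · · · ·│6
5│· · · · ♗ · · ·│5
4│· ♙ · · · · ♞ ·│4
3│♙ · · · · ♘ · ·│3
2│· · ♙ ♙ ♙ ♔ ♙ ♙│2
1│♖ ♘ · ♕ · ♗ · ♖│1
  ─────────────────
  a b c d e f g h

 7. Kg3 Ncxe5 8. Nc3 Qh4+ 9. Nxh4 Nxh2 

  a b c d e f g h
  ─────────────────
8│♜ · ♝ · ♚ · · ♜│8
7│♟ ♟ ♟ ♟ · ♟ ♟ ♟│7
6│· · · · · · · ·│6
5│· · · · ♞ · · ·│5
4│· ♙ · · · · · ♘│4
3│♙ · ♘ · · · ♔ ·│3
2│· · ♙ ♙ ♙ · ♙ ♞│2
1│♖ · · ♕ · ♗ · ♖│1
  ─────────────────
  a b c d e f g h

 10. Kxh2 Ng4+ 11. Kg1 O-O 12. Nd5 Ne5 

  a b c d e f g h
  ─────────────────
8│♜ · ♝ · · ♜ ♚ ·│8
7│♟ ♟ ♟ ♟ · ♟ ♟ ♟│7
6│· · · · · · · ·│6
5│· · · ♘ ♞ · · ·│5
4│· ♙ · · · · · ♘│4
3│♙ · · · · · · ·│3
2│· · ♙ ♙ ♙ · ♙ ·│2
1│♖ · · ♕ · ♗ ♔ ♖│1
  ─────────────────
  a b c d e f g h



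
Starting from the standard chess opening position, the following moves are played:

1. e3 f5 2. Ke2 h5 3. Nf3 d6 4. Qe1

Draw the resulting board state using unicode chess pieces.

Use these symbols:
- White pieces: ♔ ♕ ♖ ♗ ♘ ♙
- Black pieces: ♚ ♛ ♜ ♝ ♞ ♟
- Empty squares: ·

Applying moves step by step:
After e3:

♜ ♞ ♝ ♛ ♚ ♝ ♞ ♜
♟ ♟ ♟ ♟ ♟ ♟ ♟ ♟
· · · · · · · ·
· · · · · · · ·
· · · · · · · ·
· · · · ♙ · · ·
♙ ♙ ♙ ♙ · ♙ ♙ ♙
♖ ♘ ♗ ♕ ♔ ♗ ♘ ♖


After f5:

♜ ♞ ♝ ♛ ♚ ♝ ♞ ♜
♟ ♟ ♟ ♟ ♟ · ♟ ♟
· · · · · · · ·
· · · · · ♟ · ·
· · · · · · · ·
· · · · ♙ · · ·
♙ ♙ ♙ ♙ · ♙ ♙ ♙
♖ ♘ ♗ ♕ ♔ ♗ ♘ ♖


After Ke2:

♜ ♞ ♝ ♛ ♚ ♝ ♞ ♜
♟ ♟ ♟ ♟ ♟ · ♟ ♟
· · · · · · · ·
· · · · · ♟ · ·
· · · · · · · ·
· · · · ♙ · · ·
♙ ♙ ♙ ♙ ♔ ♙ ♙ ♙
♖ ♘ ♗ ♕ · ♗ ♘ ♖


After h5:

♜ ♞ ♝ ♛ ♚ ♝ ♞ ♜
♟ ♟ ♟ ♟ ♟ · ♟ ·
· · · · · · · ·
· · · · · ♟ · ♟
· · · · · · · ·
· · · · ♙ · · ·
♙ ♙ ♙ ♙ ♔ ♙ ♙ ♙
♖ ♘ ♗ ♕ · ♗ ♘ ♖


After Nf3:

♜ ♞ ♝ ♛ ♚ ♝ ♞ ♜
♟ ♟ ♟ ♟ ♟ · ♟ ·
· · · · · · · ·
· · · · · ♟ · ♟
· · · · · · · ·
· · · · ♙ ♘ · ·
♙ ♙ ♙ ♙ ♔ ♙ ♙ ♙
♖ ♘ ♗ ♕ · ♗ · ♖


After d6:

♜ ♞ ♝ ♛ ♚ ♝ ♞ ♜
♟ ♟ ♟ · ♟ · ♟ ·
· · · ♟ · · · ·
· · · · · ♟ · ♟
· · · · · · · ·
· · · · ♙ ♘ · ·
♙ ♙ ♙ ♙ ♔ ♙ ♙ ♙
♖ ♘ ♗ ♕ · ♗ · ♖


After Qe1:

♜ ♞ ♝ ♛ ♚ ♝ ♞ ♜
♟ ♟ ♟ · ♟ · ♟ ·
· · · ♟ · · · ·
· · · · · ♟ · ♟
· · · · · · · ·
· · · · ♙ ♘ · ·
♙ ♙ ♙ ♙ ♔ ♙ ♙ ♙
♖ ♘ ♗ · ♕ ♗ · ♖



  a b c d e f g h
  ─────────────────
8│♜ ♞ ♝ ♛ ♚ ♝ ♞ ♜│8
7│♟ ♟ ♟ · ♟ · ♟ ·│7
6│· · · ♟ · · · ·│6
5│· · · · · ♟ · ♟│5
4│· · · · · · · ·│4
3│· · · · ♙ ♘ · ·│3
2│♙ ♙ ♙ ♙ ♔ ♙ ♙ ♙│2
1│♖ ♘ ♗ · ♕ ♗ · ♖│1
  ─────────────────
  a b c d e f g h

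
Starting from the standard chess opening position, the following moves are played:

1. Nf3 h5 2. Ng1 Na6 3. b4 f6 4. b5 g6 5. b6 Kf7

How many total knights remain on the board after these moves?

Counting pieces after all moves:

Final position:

  a b c d e f g h
  ─────────────────
8│♜ · ♝ ♛ · ♝ ♞ ♜│8
7│♟ ♟ ♟ ♟ ♟ ♚ · ·│7
6│♞ ♙ · · · ♟ ♟ ·│6
5│· · · · · · · ♟│5
4│· · · · · · · ·│4
3│· · · · · · · ·│3
2│♙ · ♙ ♙ ♙ ♙ ♙ ♙│2
1│♖ ♘ ♗ ♕ ♔ ♗ ♘ ♖│1
  ─────────────────
  a b c d e f g h


4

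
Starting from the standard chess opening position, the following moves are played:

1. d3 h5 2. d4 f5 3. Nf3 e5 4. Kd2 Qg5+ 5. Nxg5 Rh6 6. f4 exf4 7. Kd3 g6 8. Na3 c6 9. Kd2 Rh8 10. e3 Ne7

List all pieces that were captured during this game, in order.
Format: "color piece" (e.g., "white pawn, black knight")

Tracking captures:
  Nxg5: captured black queen
  exf4: captured white pawn

black queen, white pawn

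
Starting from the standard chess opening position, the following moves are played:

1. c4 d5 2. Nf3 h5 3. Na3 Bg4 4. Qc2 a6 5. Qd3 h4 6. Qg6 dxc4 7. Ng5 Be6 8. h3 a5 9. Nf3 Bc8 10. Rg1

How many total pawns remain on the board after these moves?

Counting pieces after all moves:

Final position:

  a b c d e f g h
  ─────────────────
8│♜ ♞ ♝ ♛ ♚ ♝ ♞ ♜│8
7│· ♟ ♟ · ♟ ♟ ♟ ·│7
6│· · · · · · ♕ ·│6
5│♟ · · · · · · ·│5
4│· · ♟ · · · · ♟│4
3│♘ · · · · ♘ · ♙│3
2│♙ ♙ · ♙ ♙ ♙ ♙ ·│2
1│♖ · ♗ · ♔ ♗ ♖ ·│1
  ─────────────────
  a b c d e f g h


15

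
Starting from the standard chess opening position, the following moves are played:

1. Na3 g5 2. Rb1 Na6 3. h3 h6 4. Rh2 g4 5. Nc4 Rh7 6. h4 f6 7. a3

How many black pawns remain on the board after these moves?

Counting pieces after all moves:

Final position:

  a b c d e f g h
  ─────────────────
8│♜ · ♝ ♛ ♚ ♝ ♞ ·│8
7│♟ ♟ ♟ ♟ ♟ · · ♜│7
6│♞ · · · · ♟ · ♟│6
5│· · · · · · · ·│5
4│· · ♘ · · · ♟ ♙│4
3│♙ · · · · · · ·│3
2│· ♙ ♙ ♙ ♙ ♙ ♙ ♖│2
1│· ♖ ♗ ♕ ♔ ♗ ♘ ·│1
  ─────────────────
  a b c d e f g h


8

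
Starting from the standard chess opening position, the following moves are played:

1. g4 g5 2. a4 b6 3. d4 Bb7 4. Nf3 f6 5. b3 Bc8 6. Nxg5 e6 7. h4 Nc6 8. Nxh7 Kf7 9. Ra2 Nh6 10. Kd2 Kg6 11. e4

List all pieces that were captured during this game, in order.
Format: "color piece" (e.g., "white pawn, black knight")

Tracking captures:
  Nxg5: captured black pawn
  Nxh7: captured black pawn

black pawn, black pawn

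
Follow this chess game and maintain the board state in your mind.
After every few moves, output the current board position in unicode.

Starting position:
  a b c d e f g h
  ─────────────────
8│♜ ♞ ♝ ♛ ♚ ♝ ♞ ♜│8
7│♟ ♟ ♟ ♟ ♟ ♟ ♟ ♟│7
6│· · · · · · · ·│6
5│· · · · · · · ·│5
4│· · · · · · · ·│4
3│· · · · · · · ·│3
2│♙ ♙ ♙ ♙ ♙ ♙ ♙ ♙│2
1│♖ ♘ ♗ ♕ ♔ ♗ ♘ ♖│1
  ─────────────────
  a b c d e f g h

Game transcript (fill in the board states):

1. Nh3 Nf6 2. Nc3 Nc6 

  a b c d e f g h
  ─────────────────
8│♜ · ♝ ♛ ♚ ♝ · ♜│8
7│♟ ♟ ♟ ♟ ♟ ♟ ♟ ♟│7
6│· · ♞ · · ♞ · ·│6
5│· · · · · · · ·│5
4│· · · · · · · ·│4
3│· · ♘ · · · · ♘│3
2│♙ ♙ ♙ ♙ ♙ ♙ ♙ ♙│2
1│♖ · ♗ ♕ ♔ ♗ · ♖│1
  ─────────────────
  a b c d e f g h

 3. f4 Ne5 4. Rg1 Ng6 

  a b c d e f g h
  ─────────────────
8│♜ · ♝ ♛ ♚ ♝ · ♜│8
7│♟ ♟ ♟ ♟ ♟ ♟ ♟ ♟│7
6│· · · · · ♞ ♞ ·│6
5│· · · · · · · ·│5
4│· · · · · ♙ · ·│4
3│· · ♘ · · · · ♘│3
2│♙ ♙ ♙ ♙ ♙ · ♙ ♙│2
1│♖ · ♗ ♕ ♔ ♗ ♖ ·│1
  ─────────────────
  a b c d e f g h

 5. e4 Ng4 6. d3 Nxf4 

  a b c d e f g h
  ─────────────────
8│♜ · ♝ ♛ ♚ ♝ · ♜│8
7│♟ ♟ ♟ ♟ ♟ ♟ ♟ ♟│7
6│· · · · · · · ·│6
5│· · · · · · · ·│5
4│· · · · ♙ ♞ ♞ ·│4
3│· · ♘ ♙ · · · ♘│3
2│♙ ♙ ♙ · · · ♙ ♙│2
1│♖ · ♗ ♕ ♔ ♗ ♖ ·│1
  ─────────────────
  a b c d e f g h

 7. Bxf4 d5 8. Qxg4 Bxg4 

  a b c d e f g h
  ─────────────────
8│♜ · · ♛ ♚ ♝ · ♜│8
7│♟ ♟ ♟ · ♟ ♟ ♟ ♟│7
6│· · · · · · · ·│6
5│· · · ♟ · · · ·│5
4│· · · · ♙ ♗ ♝ ·│4
3│· · ♘ ♙ · · · ♘│3
2│♙ ♙ ♙ · · · ♙ ♙│2
1│♖ · · · ♔ ♗ ♖ ·│1
  ─────────────────
  a b c d e f g h

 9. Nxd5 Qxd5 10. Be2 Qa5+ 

  a b c d e f g h
  ─────────────────
8│♜ · · · ♚ ♝ · ♜│8
7│♟ ♟ ♟ · ♟ ♟ ♟ ♟│7
6│· · · · · · · ·│6
5│♛ · · · · · · ·│5
4│· · · · ♙ ♗ ♝ ·│4
3│· · · ♙ · · · ♘│3
2│♙ ♙ ♙ · ♗ · ♙ ♙│2
1│♖ · · · ♔ · ♖ ·│1
  ─────────────────
  a b c d e f g h



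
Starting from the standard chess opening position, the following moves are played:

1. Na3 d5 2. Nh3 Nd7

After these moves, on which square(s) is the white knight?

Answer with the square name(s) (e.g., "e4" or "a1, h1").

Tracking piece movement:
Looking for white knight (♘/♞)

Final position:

  a b c d e f g h
  ─────────────────
8│♜ · ♝ ♛ ♚ ♝ ♞ ♜│8
7│♟ ♟ ♟ ♞ ♟ ♟ ♟ ♟│7
6│· · · · · · · ·│6
5│· · · ♟ · · · ·│5
4│· · · · · · · ·│4
3│♘ · · · · · · ♘│3
2│♙ ♙ ♙ ♙ ♙ ♙ ♙ ♙│2
1│♖ · ♗ ♕ ♔ ♗ · ♖│1
  ─────────────────
  a b c d e f g h


a3, h3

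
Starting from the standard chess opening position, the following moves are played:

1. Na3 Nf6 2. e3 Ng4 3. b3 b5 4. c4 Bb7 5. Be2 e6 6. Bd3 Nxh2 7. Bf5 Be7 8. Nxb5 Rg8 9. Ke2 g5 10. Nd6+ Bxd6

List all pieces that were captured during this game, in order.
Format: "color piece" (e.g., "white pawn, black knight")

Tracking captures:
  Nxh2: captured white pawn
  Nxb5: captured black pawn
  Bxd6: captured white knight

white pawn, black pawn, white knight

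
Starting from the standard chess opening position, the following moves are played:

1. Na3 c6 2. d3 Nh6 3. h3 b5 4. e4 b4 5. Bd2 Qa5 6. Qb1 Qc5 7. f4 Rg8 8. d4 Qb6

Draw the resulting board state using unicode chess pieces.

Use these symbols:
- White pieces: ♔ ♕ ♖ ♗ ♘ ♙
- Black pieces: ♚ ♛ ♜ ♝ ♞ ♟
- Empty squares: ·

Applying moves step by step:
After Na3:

♜ ♞ ♝ ♛ ♚ ♝ ♞ ♜
♟ ♟ ♟ ♟ ♟ ♟ ♟ ♟
· · · · · · · ·
· · · · · · · ·
· · · · · · · ·
♘ · · · · · · ·
♙ ♙ ♙ ♙ ♙ ♙ ♙ ♙
♖ · ♗ ♕ ♔ ♗ ♘ ♖


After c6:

♜ ♞ ♝ ♛ ♚ ♝ ♞ ♜
♟ ♟ · ♟ ♟ ♟ ♟ ♟
· · ♟ · · · · ·
· · · · · · · ·
· · · · · · · ·
♘ · · · · · · ·
♙ ♙ ♙ ♙ ♙ ♙ ♙ ♙
♖ · ♗ ♕ ♔ ♗ ♘ ♖


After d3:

♜ ♞ ♝ ♛ ♚ ♝ ♞ ♜
♟ ♟ · ♟ ♟ ♟ ♟ ♟
· · ♟ · · · · ·
· · · · · · · ·
· · · · · · · ·
♘ · · ♙ · · · ·
♙ ♙ ♙ · ♙ ♙ ♙ ♙
♖ · ♗ ♕ ♔ ♗ ♘ ♖


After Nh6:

♜ ♞ ♝ ♛ ♚ ♝ · ♜
♟ ♟ · ♟ ♟ ♟ ♟ ♟
· · ♟ · · · · ♞
· · · · · · · ·
· · · · · · · ·
♘ · · ♙ · · · ·
♙ ♙ ♙ · ♙ ♙ ♙ ♙
♖ · ♗ ♕ ♔ ♗ ♘ ♖


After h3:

♜ ♞ ♝ ♛ ♚ ♝ · ♜
♟ ♟ · ♟ ♟ ♟ ♟ ♟
· · ♟ · · · · ♞
· · · · · · · ·
· · · · · · · ·
♘ · · ♙ · · · ♙
♙ ♙ ♙ · ♙ ♙ ♙ ·
♖ · ♗ ♕ ♔ ♗ ♘ ♖


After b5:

♜ ♞ ♝ ♛ ♚ ♝ · ♜
♟ · · ♟ ♟ ♟ ♟ ♟
· · ♟ · · · · ♞
· ♟ · · · · · ·
· · · · · · · ·
♘ · · ♙ · · · ♙
♙ ♙ ♙ · ♙ ♙ ♙ ·
♖ · ♗ ♕ ♔ ♗ ♘ ♖


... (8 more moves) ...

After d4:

♜ ♞ ♝ · ♚ ♝ ♜ ·
♟ · · ♟ ♟ ♟ ♟ ♟
· · ♟ · · · · ♞
· · ♛ · · · · ·
· ♟ · ♙ ♙ ♙ · ·
♘ · · · · · · ♙
♙ ♙ ♙ ♗ · · ♙ ·
♖ ♕ · · ♔ ♗ ♘ ♖


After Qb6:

♜ ♞ ♝ · ♚ ♝ ♜ ·
♟ · · ♟ ♟ ♟ ♟ ♟
· ♛ ♟ · · · · ♞
· · · · · · · ·
· ♟ · ♙ ♙ ♙ · ·
♘ · · · · · · ♙
♙ ♙ ♙ ♗ · · ♙ ·
♖ ♕ · · ♔ ♗ ♘ ♖



  a b c d e f g h
  ─────────────────
8│♜ ♞ ♝ · ♚ ♝ ♜ ·│8
7│♟ · · ♟ ♟ ♟ ♟ ♟│7
6│· ♛ ♟ · · · · ♞│6
5│· · · · · · · ·│5
4│· ♟ · ♙ ♙ ♙ · ·│4
3│♘ · · · · · · ♙│3
2│♙ ♙ ♙ ♗ · · ♙ ·│2
1│♖ ♕ · · ♔ ♗ ♘ ♖│1
  ─────────────────
  a b c d e f g h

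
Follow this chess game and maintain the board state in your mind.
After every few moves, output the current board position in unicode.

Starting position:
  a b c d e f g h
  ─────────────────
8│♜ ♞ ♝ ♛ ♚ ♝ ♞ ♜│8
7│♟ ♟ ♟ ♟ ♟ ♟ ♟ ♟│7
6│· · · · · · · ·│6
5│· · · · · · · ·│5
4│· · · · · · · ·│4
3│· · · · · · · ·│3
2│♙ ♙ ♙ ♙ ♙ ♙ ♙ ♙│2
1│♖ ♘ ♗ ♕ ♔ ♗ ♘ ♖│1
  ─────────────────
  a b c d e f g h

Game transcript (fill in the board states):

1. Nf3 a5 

  a b c d e f g h
  ─────────────────
8│♜ ♞ ♝ ♛ ♚ ♝ ♞ ♜│8
7│· ♟ ♟ ♟ ♟ ♟ ♟ ♟│7
6│· · · · · · · ·│6
5│♟ · · · · · · ·│5
4│· · · · · · · ·│4
3│· · · · · ♘ · ·│3
2│♙ ♙ ♙ ♙ ♙ ♙ ♙ ♙│2
1│♖ ♘ ♗ ♕ ♔ ♗ · ♖│1
  ─────────────────
  a b c d e f g h

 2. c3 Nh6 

  a b c d e f g h
  ─────────────────
8│♜ ♞ ♝ ♛ ♚ ♝ · ♜│8
7│· ♟ ♟ ♟ ♟ ♟ ♟ ♟│7
6│· · · · · · · ♞│6
5│♟ · · · · · · ·│5
4│· · · · · · · ·│4
3│· · ♙ · · ♘ · ·│3
2│♙ ♙ · ♙ ♙ ♙ ♙ ♙│2
1│♖ ♘ ♗ ♕ ♔ ♗ · ♖│1
  ─────────────────
  a b c d e f g h

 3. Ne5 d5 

  a b c d e f g h
  ─────────────────
8│♜ ♞ ♝ ♛ ♚ ♝ · ♜│8
7│· ♟ ♟ · ♟ ♟ ♟ ♟│7
6│· · · · · · · ♞│6
5│♟ · · ♟ ♘ · · ·│5
4│· · · · · · · ·│4
3│· · ♙ · · · · ·│3
2│♙ ♙ · ♙ ♙ ♙ ♙ ♙│2
1│♖ ♘ ♗ ♕ ♔ ♗ · ♖│1
  ─────────────────
  a b c d e f g h

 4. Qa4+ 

  a b c d e f g h
  ─────────────────
8│♜ ♞ ♝ ♛ ♚ ♝ · ♜│8
7│· ♟ ♟ · ♟ ♟ ♟ ♟│7
6│· · · · · · · ♞│6
5│♟ · · ♟ ♘ · · ·│5
4│♕ · · · · · · ·│4
3│· · ♙ · · · · ·│3
2│♙ ♙ · ♙ ♙ ♙ ♙ ♙│2
1│♖ ♘ ♗ · ♔ ♗ · ♖│1
  ─────────────────
  a b c d e f g h


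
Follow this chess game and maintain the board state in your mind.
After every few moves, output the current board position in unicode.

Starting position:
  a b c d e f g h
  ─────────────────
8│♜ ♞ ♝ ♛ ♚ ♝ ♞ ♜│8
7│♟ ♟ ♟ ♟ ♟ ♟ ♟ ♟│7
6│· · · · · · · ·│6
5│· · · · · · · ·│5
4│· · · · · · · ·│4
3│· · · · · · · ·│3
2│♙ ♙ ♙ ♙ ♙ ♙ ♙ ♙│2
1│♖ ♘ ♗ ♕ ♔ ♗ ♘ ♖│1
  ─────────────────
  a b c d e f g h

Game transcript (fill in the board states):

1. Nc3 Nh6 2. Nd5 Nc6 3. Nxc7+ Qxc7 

  a b c d e f g h
  ─────────────────
8│♜ · ♝ · ♚ ♝ · ♜│8
7│♟ ♟ ♛ ♟ ♟ ♟ ♟ ♟│7
6│· · ♞ · · · · ♞│6
5│· · · · · · · ·│5
4│· · · · · · · ·│4
3│· · · · · · · ·│3
2│♙ ♙ ♙ ♙ ♙ ♙ ♙ ♙│2
1│♖ · ♗ ♕ ♔ ♗ ♘ ♖│1
  ─────────────────
  a b c d e f g h

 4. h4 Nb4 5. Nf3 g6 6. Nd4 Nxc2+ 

  a b c d e f g h
  ─────────────────
8│♜ · ♝ · ♚ ♝ · ♜│8
7│♟ ♟ ♛ ♟ ♟ ♟ · ♟│7
6│· · · · · · ♟ ♞│6
5│· · · · · · · ·│5
4│· · · ♘ · · · ♙│4
3│· · · · · · · ·│3
2│♙ ♙ ♞ ♙ ♙ ♙ ♙ ·│2
1│♖ · ♗ ♕ ♔ ♗ · ♖│1
  ─────────────────
  a b c d e f g h

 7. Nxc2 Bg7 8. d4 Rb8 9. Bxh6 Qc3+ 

  a b c d e f g h
  ─────────────────
8│· ♜ ♝ · ♚ · · ♜│8
7│♟ ♟ · ♟ ♟ ♟ ♝ ♟│7
6│· · · · · · ♟ ♗│6
5│· · · · · · · ·│5
4│· · · ♙ · · · ♙│4
3│· · ♛ · · · · ·│3
2│♙ ♙ ♘ · ♙ ♙ ♙ ·│2
1│♖ · · ♕ ♔ ♗ · ♖│1
  ─────────────────
  a b c d e f g h

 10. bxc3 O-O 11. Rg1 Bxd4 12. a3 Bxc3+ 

  a b c d e f g h
  ─────────────────
8│· ♜ ♝ · · ♜ ♚ ·│8
7│♟ ♟ · ♟ ♟ ♟ · ♟│7
6│· · · · · · ♟ ♗│6
5│· · · · · · · ·│5
4│· · · · · · · ♙│4
3│♙ · ♝ · · · · ·│3
2│· · ♘ · ♙ ♙ ♙ ·│2
1│♖ · · ♕ ♔ ♗ ♖ ·│1
  ─────────────────
  a b c d e f g h

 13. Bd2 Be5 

  a b c d e f g h
  ─────────────────
8│· ♜ ♝ · · ♜ ♚ ·│8
7│♟ ♟ · ♟ ♟ ♟ · ♟│7
6│· · · · · · ♟ ·│6
5│· · · · ♝ · · ·│5
4│· · · · · · · ♙│4
3│♙ · · · · · · ·│3
2│· · ♘ ♗ ♙ ♙ ♙ ·│2
1│♖ · · ♕ ♔ ♗ ♖ ·│1
  ─────────────────
  a b c d e f g h


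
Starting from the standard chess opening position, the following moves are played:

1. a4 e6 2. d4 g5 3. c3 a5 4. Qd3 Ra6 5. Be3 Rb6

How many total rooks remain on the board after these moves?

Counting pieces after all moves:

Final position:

  a b c d e f g h
  ─────────────────
8│· ♞ ♝ ♛ ♚ ♝ ♞ ♜│8
7│· ♟ ♟ ♟ · ♟ · ♟│7
6│· ♜ · · ♟ · · ·│6
5│♟ · · · · · ♟ ·│5
4│♙ · · ♙ · · · ·│4
3│· · ♙ ♕ ♗ · · ·│3
2│· ♙ · · ♙ ♙ ♙ ♙│2
1│♖ ♘ · · ♔ ♗ ♘ ♖│1
  ─────────────────
  a b c d e f g h


4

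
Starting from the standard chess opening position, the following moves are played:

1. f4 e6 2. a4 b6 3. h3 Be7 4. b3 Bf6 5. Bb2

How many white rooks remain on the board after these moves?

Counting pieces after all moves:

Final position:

  a b c d e f g h
  ─────────────────
8│♜ ♞ ♝ ♛ ♚ · ♞ ♜│8
7│♟ · ♟ ♟ · ♟ ♟ ♟│7
6│· ♟ · · ♟ ♝ · ·│6
5│· · · · · · · ·│5
4│♙ · · · · ♙ · ·│4
3│· ♙ · · · · · ♙│3
2│· ♗ ♙ ♙ ♙ · ♙ ·│2
1│♖ ♘ · ♕ ♔ ♗ ♘ ♖│1
  ─────────────────
  a b c d e f g h


2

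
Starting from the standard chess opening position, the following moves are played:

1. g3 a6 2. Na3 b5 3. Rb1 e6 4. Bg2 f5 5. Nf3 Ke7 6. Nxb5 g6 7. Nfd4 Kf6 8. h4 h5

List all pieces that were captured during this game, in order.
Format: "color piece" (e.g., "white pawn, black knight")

Tracking captures:
  Nxb5: captured black pawn

black pawn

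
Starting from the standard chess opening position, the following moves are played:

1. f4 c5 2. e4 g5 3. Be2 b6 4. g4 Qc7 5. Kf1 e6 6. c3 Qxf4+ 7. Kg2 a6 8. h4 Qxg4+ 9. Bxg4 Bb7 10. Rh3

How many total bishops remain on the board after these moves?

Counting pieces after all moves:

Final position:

  a b c d e f g h
  ─────────────────
8│♜ ♞ · · ♚ ♝ ♞ ♜│8
7│· ♝ · ♟ · ♟ · ♟│7
6│♟ ♟ · · ♟ · · ·│6
5│· · ♟ · · · ♟ ·│5
4│· · · · ♙ · ♗ ♙│4
3│· · ♙ · · · · ♖│3
2│♙ ♙ · ♙ · · ♔ ·│2
1│♖ ♘ ♗ ♕ · · ♘ ·│1
  ─────────────────
  a b c d e f g h


4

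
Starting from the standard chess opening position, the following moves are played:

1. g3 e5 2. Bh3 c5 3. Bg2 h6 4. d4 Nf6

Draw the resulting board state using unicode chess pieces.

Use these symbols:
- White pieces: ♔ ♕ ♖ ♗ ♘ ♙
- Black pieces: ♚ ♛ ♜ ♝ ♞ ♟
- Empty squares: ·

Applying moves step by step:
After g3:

♜ ♞ ♝ ♛ ♚ ♝ ♞ ♜
♟ ♟ ♟ ♟ ♟ ♟ ♟ ♟
· · · · · · · ·
· · · · · · · ·
· · · · · · · ·
· · · · · · ♙ ·
♙ ♙ ♙ ♙ ♙ ♙ · ♙
♖ ♘ ♗ ♕ ♔ ♗ ♘ ♖


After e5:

♜ ♞ ♝ ♛ ♚ ♝ ♞ ♜
♟ ♟ ♟ ♟ · ♟ ♟ ♟
· · · · · · · ·
· · · · ♟ · · ·
· · · · · · · ·
· · · · · · ♙ ·
♙ ♙ ♙ ♙ ♙ ♙ · ♙
♖ ♘ ♗ ♕ ♔ ♗ ♘ ♖


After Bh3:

♜ ♞ ♝ ♛ ♚ ♝ ♞ ♜
♟ ♟ ♟ ♟ · ♟ ♟ ♟
· · · · · · · ·
· · · · ♟ · · ·
· · · · · · · ·
· · · · · · ♙ ♗
♙ ♙ ♙ ♙ ♙ ♙ · ♙
♖ ♘ ♗ ♕ ♔ · ♘ ♖


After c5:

♜ ♞ ♝ ♛ ♚ ♝ ♞ ♜
♟ ♟ · ♟ · ♟ ♟ ♟
· · · · · · · ·
· · ♟ · ♟ · · ·
· · · · · · · ·
· · · · · · ♙ ♗
♙ ♙ ♙ ♙ ♙ ♙ · ♙
♖ ♘ ♗ ♕ ♔ · ♘ ♖


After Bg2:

♜ ♞ ♝ ♛ ♚ ♝ ♞ ♜
♟ ♟ · ♟ · ♟ ♟ ♟
· · · · · · · ·
· · ♟ · ♟ · · ·
· · · · · · · ·
· · · · · · ♙ ·
♙ ♙ ♙ ♙ ♙ ♙ ♗ ♙
♖ ♘ ♗ ♕ ♔ · ♘ ♖


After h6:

♜ ♞ ♝ ♛ ♚ ♝ ♞ ♜
♟ ♟ · ♟ · ♟ ♟ ·
· · · · · · · ♟
· · ♟ · ♟ · · ·
· · · · · · · ·
· · · · · · ♙ ·
♙ ♙ ♙ ♙ ♙ ♙ ♗ ♙
♖ ♘ ♗ ♕ ♔ · ♘ ♖


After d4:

♜ ♞ ♝ ♛ ♚ ♝ ♞ ♜
♟ ♟ · ♟ · ♟ ♟ ·
· · · · · · · ♟
· · ♟ · ♟ · · ·
· · · ♙ · · · ·
· · · · · · ♙ ·
♙ ♙ ♙ · ♙ ♙ ♗ ♙
♖ ♘ ♗ ♕ ♔ · ♘ ♖


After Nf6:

♜ ♞ ♝ ♛ ♚ ♝ · ♜
♟ ♟ · ♟ · ♟ ♟ ·
· · · · · ♞ · ♟
· · ♟ · ♟ · · ·
· · · ♙ · · · ·
· · · · · · ♙ ·
♙ ♙ ♙ · ♙ ♙ ♗ ♙
♖ ♘ ♗ ♕ ♔ · ♘ ♖



  a b c d e f g h
  ─────────────────
8│♜ ♞ ♝ ♛ ♚ ♝ · ♜│8
7│♟ ♟ · ♟ · ♟ ♟ ·│7
6│· · · · · ♞ · ♟│6
5│· · ♟ · ♟ · · ·│5
4│· · · ♙ · · · ·│4
3│· · · · · · ♙ ·│3
2│♙ ♙ ♙ · ♙ ♙ ♗ ♙│2
1│♖ ♘ ♗ ♕ ♔ · ♘ ♖│1
  ─────────────────
  a b c d e f g h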